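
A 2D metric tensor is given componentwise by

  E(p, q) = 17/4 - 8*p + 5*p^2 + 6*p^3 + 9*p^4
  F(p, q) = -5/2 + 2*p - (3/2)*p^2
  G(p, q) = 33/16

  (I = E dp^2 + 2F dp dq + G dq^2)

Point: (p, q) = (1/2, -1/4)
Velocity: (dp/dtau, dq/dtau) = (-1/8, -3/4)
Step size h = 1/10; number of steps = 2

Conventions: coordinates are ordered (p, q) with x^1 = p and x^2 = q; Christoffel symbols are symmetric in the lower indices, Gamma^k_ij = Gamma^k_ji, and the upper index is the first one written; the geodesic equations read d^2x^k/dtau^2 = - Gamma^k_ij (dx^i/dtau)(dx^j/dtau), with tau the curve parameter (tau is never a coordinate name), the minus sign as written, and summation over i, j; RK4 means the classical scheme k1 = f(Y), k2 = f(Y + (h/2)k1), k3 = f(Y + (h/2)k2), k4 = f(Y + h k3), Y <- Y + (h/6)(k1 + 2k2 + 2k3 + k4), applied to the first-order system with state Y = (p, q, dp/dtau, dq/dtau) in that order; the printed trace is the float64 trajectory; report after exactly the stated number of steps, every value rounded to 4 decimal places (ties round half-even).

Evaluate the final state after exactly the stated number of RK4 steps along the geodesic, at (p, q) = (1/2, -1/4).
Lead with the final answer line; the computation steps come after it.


Answer: p = 0.4740, q = -0.4010, dp/dtau = -0.1354, dq/dtau = -0.7604

f(Y) = (dp/dtau, dq/dtau, -Gamma^p_ij Y'^i Y'^j, -Gamma^q_ij Y'^i Y'^j) with the Gammas evaluated at the stage position; h = 0.100000; intermediate values shown to 6 dp
step 0: p = 0.5000, q = -0.2500, dp/dtau = -0.1250, dq/dtau = -0.7500
step 1:
  k1: at (p, q) = (0.500000, -0.250000), (dp/dtau, dq/dtau) = (-0.125000, -0.750000); Gamma_ppp = 3.117949, Gamma_ppq = 0.000000, Gamma_pqq = 0.000000, Gamma_qpp = 3.076923, Gamma_qpq = 0.000000, Gamma_qqq = 0.000000; k1 = (-0.125000, -0.750000, -0.048718, -0.048077)
  k2: at (p, q) = (0.493750, -0.287500), (dp/dtau, dq/dtau) = (-0.127436, -0.752404); Gamma_ppp = 3.098270, Gamma_ppq = 0.000000, Gamma_pqq = 0.000000, Gamma_qpp = 3.072907, Gamma_qpq = 0.000000, Gamma_qqq = 0.000000; k2 = (-0.127436, -0.752404, -0.050316, -0.049904)
  k3: at (p, q) = (0.493628, -0.287620), (dp/dtau, dq/dtau) = (-0.127516, -0.752495); Gamma_ppp = 3.097843, Gamma_ppq = 0.000000, Gamma_pqq = 0.000000, Gamma_qpp = 3.072790, Gamma_qpq = 0.000000, Gamma_qqq = 0.000000; k3 = (-0.127516, -0.752495, -0.050372, -0.049964)
  k4: at (p, q) = (0.487248, -0.325250), (dp/dtau, dq/dtau) = (-0.130037, -0.754996); Gamma_ppp = 3.073029, Gamma_ppq = 0.000000, Gamma_pqq = 0.000000, Gamma_qpp = 3.064498, Gamma_qpq = 0.000000, Gamma_qqq = 0.000000; k4 = (-0.130037, -0.754996, -0.051964, -0.051820)
  Y <- Y + (h/6)(k1 + 2k2 + 2k3 + k4): p = 0.4873, q = -0.3252, dp/dtau = -0.1300, dq/dtau = -0.7550
step 2:
  k1: at (p, q) = (0.487251, -0.325247), (dp/dtau, dq/dtau) = (-0.130034, -0.754994); Gamma_ppp = 3.073040, Gamma_ppq = 0.000000, Gamma_pqq = 0.000000, Gamma_qpp = 3.064502, Gamma_qpq = 0.000000, Gamma_qqq = 0.000000; k1 = (-0.130034, -0.754994, -0.051962, -0.051817)
  k2: at (p, q) = (0.480749, -0.362996), (dp/dtau, dq/dtau) = (-0.132632, -0.757585); Gamma_ppp = 3.042574, Gamma_ppq = 0.000000, Gamma_pqq = 0.000000, Gamma_qpp = 3.051421, Gamma_qpq = 0.000000, Gamma_qqq = 0.000000; k2 = (-0.132632, -0.757585, -0.053523, -0.053679)
  k3: at (p, q) = (0.480619, -0.363126), (dp/dtau, dq/dtau) = (-0.132710, -0.757678); Gamma_ppp = 3.041910, Gamma_ppq = 0.000000, Gamma_pqq = 0.000000, Gamma_qpp = 3.051110, Gamma_qpq = 0.000000, Gamma_qqq = 0.000000; k3 = (-0.132710, -0.757678, -0.053574, -0.053736)
  k4: at (p, q) = (0.473980, -0.401014), (dp/dtau, dq/dtau) = (-0.135392, -0.760368); Gamma_ppp = 3.004904, Gamma_ppq = 0.000000, Gamma_pqq = 0.000000, Gamma_qpp = 3.032437, Gamma_qpq = 0.000000, Gamma_qqq = 0.000000; k4 = (-0.135392, -0.760368, -0.055083, -0.055587)
  Y <- Y + (h/6)(k1 + 2k2 + 2k3 + k4): p = 0.4740, q = -0.4010, dp/dtau = -0.1354, dq/dtau = -0.7604


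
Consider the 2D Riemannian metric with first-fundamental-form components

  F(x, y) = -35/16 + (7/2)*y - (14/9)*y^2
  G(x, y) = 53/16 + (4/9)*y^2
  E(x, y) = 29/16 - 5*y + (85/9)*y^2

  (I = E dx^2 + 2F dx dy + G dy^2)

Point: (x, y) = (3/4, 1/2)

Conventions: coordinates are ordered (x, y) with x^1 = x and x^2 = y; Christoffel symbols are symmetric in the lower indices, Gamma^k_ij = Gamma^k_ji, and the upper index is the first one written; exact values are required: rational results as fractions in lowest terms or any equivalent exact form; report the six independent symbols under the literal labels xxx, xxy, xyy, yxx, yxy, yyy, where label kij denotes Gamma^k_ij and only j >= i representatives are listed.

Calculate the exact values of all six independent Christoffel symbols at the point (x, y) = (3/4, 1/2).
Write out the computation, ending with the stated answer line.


E = 241/144, F = -119/144, G = 493/144 at the point
E_x = 0, E_y = 40/9, F_x = 0, F_y = 35/18, G_x = 0, G_y = 4/9
EG - F^2 = 323/64;  g^inv = (64/323) * [[493/144, 119/144], [119/144, 241/144]]
first-kind symbols [ij,l] = (1/2)(d_i g_jl + d_j g_il - d_l g_ij): [xx,x] = E_x/2 = 0, [xx,y] = F_x - E_y/2 = -20/9, [xy,x] = E_y/2 = 20/9, [xy,y] = G_x/2 = 0, [yy,x] = F_y - G_x/2 = 35/18, [yy,y] = G_y/2 = 2/9
Gamma^x_ij = (G*[ij,x] - F*[ij,y])/(EG - F^2), Gamma^y_ij = (E*[ij,y] - F*[ij,x])/(EG - F^2)

Answer: Gamma_xxx = -560/1539, Gamma_xxy = 2320/1539, Gamma_xyy = 2086/1539, Gamma_yxx = -19280/26163, Gamma_yxy = 560/1539, Gamma_yyy = 10258/26163


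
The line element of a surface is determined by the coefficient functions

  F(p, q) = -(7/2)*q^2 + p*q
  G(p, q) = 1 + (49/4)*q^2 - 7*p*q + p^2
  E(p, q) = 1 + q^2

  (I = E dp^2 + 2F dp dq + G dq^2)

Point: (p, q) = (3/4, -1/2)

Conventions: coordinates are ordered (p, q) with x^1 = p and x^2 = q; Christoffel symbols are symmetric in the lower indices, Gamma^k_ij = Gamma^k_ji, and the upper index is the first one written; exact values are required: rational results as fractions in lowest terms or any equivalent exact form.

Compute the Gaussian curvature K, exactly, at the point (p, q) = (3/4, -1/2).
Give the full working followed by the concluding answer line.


E = 5/4, F = -5/4, G = 29/4, EG - F^2 = 15/2 at the point
E_p = 0, E_q = -1, F_p = -1/2, F_q = 17/4, G_p = 5, G_q = -35/2
E_qq = 2, F_pq = 1, G_pp = 2
Apply the Brioschi formula K = (det M1 - det M2)/(EG - F^2)^2 over the derivative matrices of E, F, G.
M1 = [[-E_qq/2 + F_pq - G_pp/2, E_p/2, F_p - E_q/2], [F_q - G_p/2, E, F], [G_q/2, F, G]] = [[-1, 0, 0], [7/4, 5/4, -5/4], [-35/4, -5/4, 29/4]]; det M1 = -15/2
M2 = [[0, E_q/2, G_p/2], [E_q/2, E, F], [G_p/2, F, G]] = [[0, -1/2, 5/2], [-1/2, 5/4, -5/4], [5/2, -5/4, 29/4]]; det M2 = -13/2
det M1 - det M2 = -1; K = -1 / (15/2)^2 = -4/225

Answer: K = -4/225


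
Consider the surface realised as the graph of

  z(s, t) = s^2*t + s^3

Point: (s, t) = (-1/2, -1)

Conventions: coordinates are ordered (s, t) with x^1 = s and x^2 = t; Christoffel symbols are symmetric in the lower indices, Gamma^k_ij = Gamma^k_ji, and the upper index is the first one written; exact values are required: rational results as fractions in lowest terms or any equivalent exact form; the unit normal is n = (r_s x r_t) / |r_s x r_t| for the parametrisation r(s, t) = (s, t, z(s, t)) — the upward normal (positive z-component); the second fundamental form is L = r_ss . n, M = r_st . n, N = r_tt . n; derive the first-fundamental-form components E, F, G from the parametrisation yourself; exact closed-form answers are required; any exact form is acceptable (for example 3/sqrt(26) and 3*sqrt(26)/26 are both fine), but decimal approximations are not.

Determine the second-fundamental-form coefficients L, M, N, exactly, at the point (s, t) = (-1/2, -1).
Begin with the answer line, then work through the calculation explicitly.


Answer: L = -10*sqrt(66)/33, M = -2*sqrt(66)/33, N = 0

z_s = 7/4, z_t = 1/4, z_ss = -5, z_st = -1, z_tt = 0
E = 65/16, F = 7/16, G = 17/16; answer radicand W^2 = 33/8
unnormalised second-form numerators: l = -5, m = -1, n = 0; L = l/sqrt(33/8), and similarly M = m/sqrt(W^2), N = n/sqrt(W^2)


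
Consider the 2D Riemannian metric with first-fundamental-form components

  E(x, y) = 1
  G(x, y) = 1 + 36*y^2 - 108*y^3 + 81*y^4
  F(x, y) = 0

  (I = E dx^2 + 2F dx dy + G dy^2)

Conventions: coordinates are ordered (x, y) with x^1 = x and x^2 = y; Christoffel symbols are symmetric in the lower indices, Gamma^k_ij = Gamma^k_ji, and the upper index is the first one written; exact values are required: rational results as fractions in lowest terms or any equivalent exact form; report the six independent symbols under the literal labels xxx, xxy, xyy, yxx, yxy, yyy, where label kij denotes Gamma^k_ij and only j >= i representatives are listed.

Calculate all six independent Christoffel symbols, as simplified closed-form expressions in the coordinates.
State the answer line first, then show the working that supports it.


Answer: Gamma_xxx = 0, Gamma_xxy = 0, Gamma_xyy = 0, Gamma_yxx = 0, Gamma_yxy = 0, Gamma_yyy = (162*y^3 - 162*y^2 + 36*y)/(81*y^4 - 108*y^3 + 36*y^2 + 1)

E = 1; F = 0; G = 1 + 36*y^2 - 108*y^3 + 81*y^4
Gamma^k_ij = (1/2) g^{kl} (d_i g_jl + d_j g_il - d_l g_ij), with g^inv = (1/(EG-F^2)) [[G, -F], [-F, E]]
first partials: E_x = 0, E_y = 0, F_x = 0, F_y = 0, G_x = 0, G_y = 72*y - 324*y^2 + 324*y^3
D = EG - F^2 = 1 + 36*y^2 - 108*y^3 + 81*y^4
expanded: Gamma^x_xx = (G E_x - 2F F_x + F E_y)/(2D), Gamma^x_xy = (G E_y - F G_x)/(2D), Gamma^x_yy = (2G F_y - G G_x - F G_y)/(2D), Gamma^y_xx = (2E F_x - E E_y - F E_x)/(2D), Gamma^y_xy = (E G_x - F E_y)/(2D), Gamma^y_yy = (E G_y - 2F F_y + F G_x)/(2D); substitute and cancel common factors


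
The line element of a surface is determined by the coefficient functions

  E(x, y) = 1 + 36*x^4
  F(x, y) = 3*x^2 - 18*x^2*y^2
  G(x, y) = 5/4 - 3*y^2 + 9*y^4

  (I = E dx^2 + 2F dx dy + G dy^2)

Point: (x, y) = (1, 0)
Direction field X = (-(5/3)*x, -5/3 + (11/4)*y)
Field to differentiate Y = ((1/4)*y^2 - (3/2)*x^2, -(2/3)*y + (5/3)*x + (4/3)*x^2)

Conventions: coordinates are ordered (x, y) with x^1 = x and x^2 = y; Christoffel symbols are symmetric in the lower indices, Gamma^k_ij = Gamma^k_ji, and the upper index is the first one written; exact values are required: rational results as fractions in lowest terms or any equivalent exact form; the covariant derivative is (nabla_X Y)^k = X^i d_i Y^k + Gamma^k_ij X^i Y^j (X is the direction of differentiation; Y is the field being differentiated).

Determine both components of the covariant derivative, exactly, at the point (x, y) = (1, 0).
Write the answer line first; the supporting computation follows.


Answer: (nabla_X Y)^x = 1465/149, (nabla_X Y)^y = -7655/1341

E = 37, F = 3, G = 5/4 at the point
E_x = 144, E_y = 0, F_x = 6, F_y = 0, G_x = 0, G_y = 0
EG - F^2 = 149/4;  g^inv = (4/149) * [[5/4, -3], [-3, 37]]
first-kind symbols [ij,l] = (1/2)(d_i g_jl + d_j g_il - d_l g_ij): [xx,x] = E_x/2 = 72, [xx,y] = F_x - E_y/2 = 6, [xy,x] = E_y/2 = 0, [xy,y] = G_x/2 = 0, [yy,x] = F_y - G_x/2 = 0, [yy,y] = G_y/2 = 0
Gamma^x_ij = (G*[ij,x] - F*[ij,y])/(EG - F^2), Gamma^y_ij = (E*[ij,y] - F*[ij,x])/(EG - F^2)
Gamma_xxx = 288/149, Gamma_xxy = 0, Gamma_xyy = 0, Gamma_yxx = 24/149, Gamma_yxy = 0, Gamma_yyy = 0
X = (-5/3, -5/3), Y = (-3/2, 3) at the point


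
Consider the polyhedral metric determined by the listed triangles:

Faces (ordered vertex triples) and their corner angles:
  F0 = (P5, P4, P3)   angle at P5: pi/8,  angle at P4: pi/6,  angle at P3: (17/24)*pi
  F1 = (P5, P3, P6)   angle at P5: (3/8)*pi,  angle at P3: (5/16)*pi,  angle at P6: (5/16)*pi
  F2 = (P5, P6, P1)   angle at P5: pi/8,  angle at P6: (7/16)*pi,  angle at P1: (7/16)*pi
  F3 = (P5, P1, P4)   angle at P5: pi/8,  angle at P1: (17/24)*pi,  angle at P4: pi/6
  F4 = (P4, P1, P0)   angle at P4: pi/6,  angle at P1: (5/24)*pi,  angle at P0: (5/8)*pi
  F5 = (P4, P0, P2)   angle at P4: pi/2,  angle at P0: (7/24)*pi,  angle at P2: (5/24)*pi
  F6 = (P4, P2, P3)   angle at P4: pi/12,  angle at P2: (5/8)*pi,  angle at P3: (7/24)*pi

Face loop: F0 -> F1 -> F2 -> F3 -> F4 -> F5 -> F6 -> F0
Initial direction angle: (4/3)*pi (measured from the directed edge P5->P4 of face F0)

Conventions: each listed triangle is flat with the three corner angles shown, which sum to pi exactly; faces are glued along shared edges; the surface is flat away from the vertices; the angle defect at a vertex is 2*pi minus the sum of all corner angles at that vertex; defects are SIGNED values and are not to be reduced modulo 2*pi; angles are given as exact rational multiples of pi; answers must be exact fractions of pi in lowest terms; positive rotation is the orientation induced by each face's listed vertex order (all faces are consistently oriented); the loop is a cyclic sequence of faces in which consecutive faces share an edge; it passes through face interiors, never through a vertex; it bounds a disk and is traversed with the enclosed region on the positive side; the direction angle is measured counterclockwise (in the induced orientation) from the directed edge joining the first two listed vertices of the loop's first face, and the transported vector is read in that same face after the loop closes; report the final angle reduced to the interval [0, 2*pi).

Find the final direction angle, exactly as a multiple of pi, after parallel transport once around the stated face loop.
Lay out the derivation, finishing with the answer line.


enclosed vertex P4: corner angles sum to (13/12)*pi, defect = 2*pi - (13/12)*pi = (11/12)*pi
enclosed vertex P5: corner angles sum to (3/4)*pi, defect = 2*pi - (3/4)*pi = (5/4)*pi
holonomy = initial angle + sum of enclosed defects (mod 2*pi), positive in the induced orientation
final angle = (4/3)*pi + (13/6)*pi = (3/2)*pi (mod 2*pi)

Answer: final direction angle = (3/2)*pi


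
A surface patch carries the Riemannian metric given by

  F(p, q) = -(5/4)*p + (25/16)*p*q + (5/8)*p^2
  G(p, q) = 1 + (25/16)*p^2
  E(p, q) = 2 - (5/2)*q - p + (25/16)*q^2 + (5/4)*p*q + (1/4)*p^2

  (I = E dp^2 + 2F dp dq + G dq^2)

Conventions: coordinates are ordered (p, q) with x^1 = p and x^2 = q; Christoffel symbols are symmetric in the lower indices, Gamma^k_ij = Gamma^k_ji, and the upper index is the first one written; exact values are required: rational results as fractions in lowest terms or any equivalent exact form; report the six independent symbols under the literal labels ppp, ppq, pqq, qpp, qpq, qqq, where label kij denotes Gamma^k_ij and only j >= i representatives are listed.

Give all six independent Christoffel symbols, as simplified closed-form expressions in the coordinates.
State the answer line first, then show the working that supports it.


Answer: Gamma_ppp = (4*p + 10*q - 8)/(29*p^2 + 20*p*q - 16*p + 25*q^2 - 40*q + 32), Gamma_ppq = (10*p + 25*q - 20)/(29*p^2 + 20*p*q - 16*p + 25*q^2 - 40*q + 32), Gamma_pqq = 0, Gamma_qpp = 10*p/(29*p^2 + 20*p*q - 16*p + 25*q^2 - 40*q + 32), Gamma_qpq = 25*p/(29*p^2 + 20*p*q - 16*p + 25*q^2 - 40*q + 32), Gamma_qqq = 0

E = 2 - (5/2)*q - p + (25/16)*q^2 + (5/4)*p*q + (1/4)*p^2; F = -(5/4)*p + (25/16)*p*q + (5/8)*p^2; G = 1 + (25/16)*p^2
Gamma^k_ij = (1/2) g^{kl} (d_i g_jl + d_j g_il - d_l g_ij), with g^inv = (1/(EG-F^2)) [[G, -F], [-F, E]]
first partials: E_p = -1 + (5/4)*q + (1/2)*p, E_q = -5/2 + (25/8)*q + (5/4)*p, F_p = -5/4 + (25/16)*q + (5/4)*p, F_q = (25/16)*p, G_p = (25/8)*p, G_q = 0
D = EG - F^2 = 2 - (5/2)*q - p + (25/16)*q^2 + (5/4)*p*q + (29/16)*p^2
expanded: Gamma^p_pp = (G E_p - 2F F_p + F E_q)/(2D), Gamma^p_pq = (G E_q - F G_p)/(2D), Gamma^p_qq = (2G F_q - G G_p - F G_q)/(2D), Gamma^q_pp = (2E F_p - E E_q - F E_p)/(2D), Gamma^q_pq = (E G_p - F E_q)/(2D), Gamma^q_qq = (E G_q - 2F F_q + F G_p)/(2D); substitute and cancel common factors


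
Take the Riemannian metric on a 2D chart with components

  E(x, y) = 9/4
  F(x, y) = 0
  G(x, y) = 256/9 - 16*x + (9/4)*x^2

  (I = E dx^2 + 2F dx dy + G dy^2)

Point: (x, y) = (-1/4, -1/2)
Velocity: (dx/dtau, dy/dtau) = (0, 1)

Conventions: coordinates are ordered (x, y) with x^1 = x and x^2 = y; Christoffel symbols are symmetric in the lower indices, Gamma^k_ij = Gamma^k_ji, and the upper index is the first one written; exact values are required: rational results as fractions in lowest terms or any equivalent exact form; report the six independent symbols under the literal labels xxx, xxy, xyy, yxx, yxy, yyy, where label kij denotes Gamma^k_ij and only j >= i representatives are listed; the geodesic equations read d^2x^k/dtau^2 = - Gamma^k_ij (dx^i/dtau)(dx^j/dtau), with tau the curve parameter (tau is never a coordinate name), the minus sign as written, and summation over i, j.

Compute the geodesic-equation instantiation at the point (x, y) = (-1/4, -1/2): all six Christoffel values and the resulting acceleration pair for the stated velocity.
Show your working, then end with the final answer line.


E = 9/4, F = 0, G = 18769/576 at the point
E_x = 0, E_y = 0, F_x = 0, F_y = 0, G_x = -137/8, G_y = 0
EG - F^2 = 18769/256;  g^inv = (256/18769) * [[18769/576, 0], [0, 9/4]]
first-kind symbols [ij,l] = (1/2)(d_i g_jl + d_j g_il - d_l g_ij): [xx,x] = E_x/2 = 0, [xx,y] = F_x - E_y/2 = 0, [xy,x] = E_y/2 = 0, [xy,y] = G_x/2 = -137/16, [yy,x] = F_y - G_x/2 = 137/16, [yy,y] = G_y/2 = 0
Gamma^x_ij = (G*[ij,x] - F*[ij,y])/(EG - F^2), Gamma^y_ij = (E*[ij,y] - F*[ij,x])/(EG - F^2)
Gamma_xxx = 0, Gamma_xxy = 0, Gamma_xyy = 137/36, Gamma_yxx = 0, Gamma_yxy = -36/137, Gamma_yyy = 0
d^2x/dtau^2 = -(Gamma_xxx*(0)^2 + 2*Gamma_xxy*(0)*(1) + Gamma_xyy*(1)^2) = -137/36
d^2y/dtau^2 = -(Gamma_yxx*(0)^2 + 2*Gamma_yxy*(0)*(1) + Gamma_yyy*(1)^2) = 0

Answer: Gamma_xxx = 0, Gamma_xxy = 0, Gamma_xyy = 137/36, Gamma_yxx = 0, Gamma_yxy = -36/137, Gamma_yyy = 0; accelerations (d^2x/dtau^2, d^2y/dtau^2) = (-137/36, 0)


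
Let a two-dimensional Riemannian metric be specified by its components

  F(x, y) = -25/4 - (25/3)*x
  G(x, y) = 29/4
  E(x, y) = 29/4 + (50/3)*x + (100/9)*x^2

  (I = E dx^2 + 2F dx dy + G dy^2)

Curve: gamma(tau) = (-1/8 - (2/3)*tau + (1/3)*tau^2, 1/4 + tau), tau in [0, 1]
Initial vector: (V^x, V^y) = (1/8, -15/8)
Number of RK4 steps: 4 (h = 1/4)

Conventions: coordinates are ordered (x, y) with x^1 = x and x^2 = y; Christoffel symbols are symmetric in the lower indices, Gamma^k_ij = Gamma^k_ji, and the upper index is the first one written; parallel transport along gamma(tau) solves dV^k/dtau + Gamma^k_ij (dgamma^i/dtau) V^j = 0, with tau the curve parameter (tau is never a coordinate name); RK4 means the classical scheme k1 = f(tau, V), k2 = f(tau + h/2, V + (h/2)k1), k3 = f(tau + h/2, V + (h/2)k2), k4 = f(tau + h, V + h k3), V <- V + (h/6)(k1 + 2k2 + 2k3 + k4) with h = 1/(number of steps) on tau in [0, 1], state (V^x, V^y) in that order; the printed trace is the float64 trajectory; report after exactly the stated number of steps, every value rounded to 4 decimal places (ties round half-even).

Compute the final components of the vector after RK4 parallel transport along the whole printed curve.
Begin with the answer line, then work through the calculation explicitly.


Answer: V^x = 0.1487, V^y = -1.9150

gamma'(tau) = (-2/3 + (2/3)*tau, 1); f(tau, V)^k = -Gamma^k_ij(gamma(tau)) gamma'^i(tau) V^j; h = 1/4; intermediate values shown to 6 dp
curve data and Christoffel symbols at the stage parameters:
  tau = 0.000000: gamma = (-0.125000, 0.250000), gamma' = (-0.666667, 1.000000); Gamma_xxx = 0.599161, Gamma_xxy = 0.000000, Gamma_xyy = 0.000000, Gamma_yxx = -0.718993, Gamma_yxy = 0.000000, Gamma_yyy = 0.000000
  tau = 0.125000: gamma = (-0.203125, 0.375000), gamma' = (-0.583333, 1.000000); Gamma_xxx = 0.574707, Gamma_xxy = 0.000000, Gamma_xyy = 0.000000, Gamma_yxx = -0.788169, Gamma_yxy = 0.000000, Gamma_yyy = 0.000000
  tau = 0.250000: gamma = (-0.270833, 0.500000), gamma' = (-0.500000, 1.000000); Gamma_xxx = 0.543211, Gamma_xxy = 0.000000, Gamma_xyy = 0.000000, Gamma_yxx = -0.850243, Gamma_yxy = 0.000000, Gamma_yyy = 0.000000
  tau = 0.375000: gamma = (-0.328125, 0.625000), gamma' = (-0.416667, 1.000000); Gamma_xxx = 0.507990, Gamma_xxy = 0.000000, Gamma_xyy = 0.000000, Gamma_yxx = -0.903094, Gamma_yxy = 0.000000, Gamma_yyy = 0.000000
  tau = 0.500000: gamma = (-0.375000, 0.750000), gamma' = (-0.333333, 1.000000); Gamma_xxx = 0.472813, Gamma_xxy = 0.000000, Gamma_xyy = 0.000000, Gamma_yxx = -0.945626, Gamma_yxy = 0.000000, Gamma_yyy = 0.000000
  tau = 0.625000: gamma = (-0.411458, 0.875000), gamma' = (-0.250000, 1.000000); Gamma_xxx = 0.441321, Gamma_xxy = 0.000000, Gamma_xyy = 0.000000, Gamma_yxx = -0.977695, Gamma_yxy = 0.000000, Gamma_yyy = 0.000000
  tau = 0.750000: gamma = (-0.437500, 1.000000), gamma' = (-0.166667, 1.000000); Gamma_xxx = 0.416580, Gamma_xxy = 0.000000, Gamma_xyy = 0.000000, Gamma_yxx = -0.999792, Gamma_yxy = 0.000000, Gamma_yyy = 0.000000
  tau = 0.875000: gamma = (-0.453125, 1.125000), gamma' = (-0.083333, 1.000000); Gamma_xxx = 0.400839, Gamma_xxy = 0.000000, Gamma_xyy = 0.000000, Gamma_yxx = -1.012645, Gamma_yxy = 0.000000, Gamma_yyy = 0.000000
  tau = 1.000000: gamma = (-0.458333, 1.250000), gamma' = (0.000000, 1.000000); Gamma_xxx = 0.395443, Gamma_xxy = 0.000000, Gamma_xyy = 0.000000, Gamma_yxx = -1.016853, Gamma_yxy = 0.000000, Gamma_yyy = 0.000000
step 0: V^x = 0.1250, V^y = -1.8750
step 1: k1 = (0.049930, -0.059916), k2 = (0.043998, -0.060340), k3 = (0.043749, -0.059999), k4 = (0.036921, -0.057790); V <- V + (h/6)(k1 + 2k2 + 2k3 + k4): V^x = 0.1359, V^y = -1.8899
step 2: k1 = (0.036920, -0.057787), k2 = (0.029748, -0.052886), k3 = (0.029559, -0.052549), k4 = (0.022588, -0.045176); V <- V + (h/6)(k1 + 2k2 + 2k3 + k4): V^x = 0.1434, V^y = -1.9030
step 3: k1 = (0.022593, -0.045186), k2 = (0.016128, -0.035729), k3 = (0.016039, -0.035532), k4 = (0.010231, -0.024555); V <- V + (h/6)(k1 + 2k2 + 2k3 + k4): V^x = 0.1474, V^y = -1.9119
step 4: k1 = (0.010234, -0.024562), k2 = (0.004966, -0.012547), k3 = (0.004944, -0.012491), k4 = (0.000000, 0.000000); V <- V + (h/6)(k1 + 2k2 + 2k3 + k4): V^x = 0.1487, V^y = -1.9150


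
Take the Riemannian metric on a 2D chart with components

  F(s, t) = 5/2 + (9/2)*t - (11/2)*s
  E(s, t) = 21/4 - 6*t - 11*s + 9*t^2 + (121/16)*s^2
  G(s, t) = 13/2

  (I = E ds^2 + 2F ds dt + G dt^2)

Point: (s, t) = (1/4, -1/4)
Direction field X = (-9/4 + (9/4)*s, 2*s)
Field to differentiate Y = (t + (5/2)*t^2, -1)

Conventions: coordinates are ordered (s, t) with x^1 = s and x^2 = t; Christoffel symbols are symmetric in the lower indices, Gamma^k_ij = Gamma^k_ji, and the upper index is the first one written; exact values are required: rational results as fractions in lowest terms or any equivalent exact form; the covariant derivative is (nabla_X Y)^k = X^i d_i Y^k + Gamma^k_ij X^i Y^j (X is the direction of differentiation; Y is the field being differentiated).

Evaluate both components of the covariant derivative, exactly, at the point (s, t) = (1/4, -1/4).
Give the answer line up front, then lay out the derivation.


Answer: (nabla_X Y)^s = -395303/164992, (nabla_X Y)^t = -81/13312

E = 1289/256, F = 0, G = 13/2 at the point
E_s = -231/32, E_t = -21/2, F_s = -11/2, F_t = 9/2, G_s = 0, G_t = 0
EG - F^2 = 16757/512;  g^inv = (512/16757) * [[13/2, 0], [0, 1289/256]]
first-kind symbols [ij,l] = (1/2)(d_i g_jl + d_j g_il - d_l g_ij): [ss,s] = E_s/2 = -231/64, [ss,t] = F_s - E_t/2 = -1/4, [st,s] = E_t/2 = -21/4, [st,t] = G_s/2 = 0, [tt,s] = F_t - G_s/2 = 9/2, [tt,t] = G_t/2 = 0
Gamma^s_ij = (G*[ij,s] - F*[ij,t])/(EG - F^2), Gamma^t_ij = (E*[ij,t] - F*[ij,s])/(EG - F^2)
Gamma_sss = -924/1289, Gamma_sst = -1344/1289, Gamma_stt = 1152/1289, Gamma_tss = -1/26, Gamma_tst = 0, Gamma_ttt = 0
X = (-27/16, 1/2), Y = (-3/32, -1) at the point


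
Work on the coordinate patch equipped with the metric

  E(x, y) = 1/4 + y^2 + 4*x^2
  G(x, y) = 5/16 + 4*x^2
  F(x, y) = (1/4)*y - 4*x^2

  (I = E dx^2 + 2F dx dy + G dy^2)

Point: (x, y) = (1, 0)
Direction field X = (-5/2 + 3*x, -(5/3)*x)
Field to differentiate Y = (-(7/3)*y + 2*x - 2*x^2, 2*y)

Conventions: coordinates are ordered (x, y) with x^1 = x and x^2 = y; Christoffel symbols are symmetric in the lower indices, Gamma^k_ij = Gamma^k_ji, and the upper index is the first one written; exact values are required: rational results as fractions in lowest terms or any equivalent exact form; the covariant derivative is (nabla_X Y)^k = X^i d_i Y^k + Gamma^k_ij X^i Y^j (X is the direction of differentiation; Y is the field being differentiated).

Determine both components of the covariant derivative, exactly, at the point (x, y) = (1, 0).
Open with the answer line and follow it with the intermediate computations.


Answer: (nabla_X Y)^x = 26/9, (nabla_X Y)^y = -10/3

E = 17/4, F = -4, G = 69/16 at the point
E_x = 8, E_y = 0, F_x = -8, F_y = 1/4, G_x = 8, G_y = 0
EG - F^2 = 149/64;  g^inv = (64/149) * [[69/16, 4], [4, 17/4]]
first-kind symbols [ij,l] = (1/2)(d_i g_jl + d_j g_il - d_l g_ij): [xx,x] = E_x/2 = 4, [xx,y] = F_x - E_y/2 = -8, [xy,x] = E_y/2 = 0, [xy,y] = G_x/2 = 4, [yy,x] = F_y - G_x/2 = -15/4, [yy,y] = G_y/2 = 0
Gamma^x_ij = (G*[ij,x] - F*[ij,y])/(EG - F^2), Gamma^y_ij = (E*[ij,y] - F*[ij,x])/(EG - F^2)
Gamma_xxx = -944/149, Gamma_xxy = 1024/149, Gamma_xyy = -1035/149, Gamma_yxx = -1152/149, Gamma_yxy = 1088/149, Gamma_yyy = -960/149
X = (1/2, -5/3), Y = (0, 0) at the point


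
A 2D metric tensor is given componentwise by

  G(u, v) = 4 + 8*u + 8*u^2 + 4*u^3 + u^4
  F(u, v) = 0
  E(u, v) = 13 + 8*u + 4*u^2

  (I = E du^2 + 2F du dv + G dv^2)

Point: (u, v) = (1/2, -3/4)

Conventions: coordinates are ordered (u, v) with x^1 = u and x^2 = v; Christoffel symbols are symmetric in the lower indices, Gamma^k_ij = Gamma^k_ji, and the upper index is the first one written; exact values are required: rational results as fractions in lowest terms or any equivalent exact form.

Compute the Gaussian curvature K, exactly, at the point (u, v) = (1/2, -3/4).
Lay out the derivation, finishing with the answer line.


E = 18, F = 0, G = 169/16, EG - F^2 = 1521/8 at the point
E_u = 12, E_v = 0, F_u = 0, F_v = 0, G_u = 39/2, G_v = 0
E_vv = 0, F_uv = 0, G_uu = 31
Apply the Brioschi formula K = (det M1 - det M2)/(EG - F^2)^2 over the derivative matrices of E, F, G.
M1 = [[-E_vv/2 + F_uv - G_uu/2, E_u/2, F_u - E_v/2], [F_v - G_u/2, E, F], [G_v/2, F, G]] = [[-31/2, 6, 0], [-39/4, 18, 0], [0, 0, 169/16]]; det M1 = -74529/32
M2 = [[0, E_v/2, G_u/2], [E_v/2, E, F], [G_u/2, F, G]] = [[0, 0, 39/4], [0, 18, 0], [39/4, 0, 169/16]]; det M2 = -13689/8
det M1 - det M2 = -19773/32; K = -19773/32 / (1521/8)^2 = -2/117

Answer: K = -2/117


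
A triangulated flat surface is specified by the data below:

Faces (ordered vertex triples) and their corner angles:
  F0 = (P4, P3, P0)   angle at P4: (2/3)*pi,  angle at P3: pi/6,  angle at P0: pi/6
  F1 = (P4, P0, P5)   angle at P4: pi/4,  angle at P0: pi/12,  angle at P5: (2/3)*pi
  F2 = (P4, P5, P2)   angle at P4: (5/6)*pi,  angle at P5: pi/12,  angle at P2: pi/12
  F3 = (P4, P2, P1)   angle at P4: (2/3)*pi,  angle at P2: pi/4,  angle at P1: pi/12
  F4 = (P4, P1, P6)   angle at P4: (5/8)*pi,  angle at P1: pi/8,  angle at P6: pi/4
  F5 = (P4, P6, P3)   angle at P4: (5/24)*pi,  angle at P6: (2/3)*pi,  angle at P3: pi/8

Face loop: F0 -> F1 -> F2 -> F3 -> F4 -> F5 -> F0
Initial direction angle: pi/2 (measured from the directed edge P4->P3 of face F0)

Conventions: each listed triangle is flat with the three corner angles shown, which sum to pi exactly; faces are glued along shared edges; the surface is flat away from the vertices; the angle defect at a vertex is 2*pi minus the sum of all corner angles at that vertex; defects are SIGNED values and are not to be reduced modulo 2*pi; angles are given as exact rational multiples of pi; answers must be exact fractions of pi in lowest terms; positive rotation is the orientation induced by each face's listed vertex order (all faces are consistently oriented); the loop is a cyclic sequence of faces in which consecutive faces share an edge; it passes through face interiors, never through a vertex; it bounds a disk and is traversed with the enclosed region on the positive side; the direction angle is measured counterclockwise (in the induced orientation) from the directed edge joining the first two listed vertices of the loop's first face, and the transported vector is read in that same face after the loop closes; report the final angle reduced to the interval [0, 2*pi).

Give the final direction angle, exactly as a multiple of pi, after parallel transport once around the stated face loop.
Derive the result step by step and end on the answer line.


enclosed vertex P4: corner angles sum to (13/4)*pi, defect = 2*pi - (13/4)*pi = (-5/4)*pi
adding the enclosed defects to the starting angle (mod 2*pi, induced orientation) gives the holonomy
final angle = pi/2 - (5/4)*pi = (5/4)*pi (mod 2*pi)

Answer: final direction angle = (5/4)*pi


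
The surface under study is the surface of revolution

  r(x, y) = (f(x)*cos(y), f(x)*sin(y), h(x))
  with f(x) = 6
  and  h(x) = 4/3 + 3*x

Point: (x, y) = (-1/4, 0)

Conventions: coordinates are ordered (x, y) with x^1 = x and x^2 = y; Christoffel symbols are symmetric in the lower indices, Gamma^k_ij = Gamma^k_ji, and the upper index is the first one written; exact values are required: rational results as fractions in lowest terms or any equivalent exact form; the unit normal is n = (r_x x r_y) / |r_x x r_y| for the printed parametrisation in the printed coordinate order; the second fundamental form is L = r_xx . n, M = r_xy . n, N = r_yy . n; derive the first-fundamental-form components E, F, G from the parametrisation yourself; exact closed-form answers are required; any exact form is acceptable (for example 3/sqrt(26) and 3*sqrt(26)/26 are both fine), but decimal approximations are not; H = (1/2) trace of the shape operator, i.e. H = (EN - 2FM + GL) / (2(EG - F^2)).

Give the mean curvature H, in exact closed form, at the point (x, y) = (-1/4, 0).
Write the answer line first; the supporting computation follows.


Answer: H = 1/12

f = 6, f' = 0, f'' = 0, h' = 3, h'' = 0
E = 9, F = 0, G = 36; answer radicand W^2 = 9
unnormalised second-form numerators: l = 0, m = 0, n = 18; L = l/sqrt(9), and similarly M = m/sqrt(W^2), N = n/sqrt(W^2)
H = (E*n - 2*F*m + G*l) / (2*(EG - F^2)*sqrt(W^2)); E*n - 2*F*m + G*l = 162, EG - F^2 = 324, so H = (1/4)/sqrt(9)


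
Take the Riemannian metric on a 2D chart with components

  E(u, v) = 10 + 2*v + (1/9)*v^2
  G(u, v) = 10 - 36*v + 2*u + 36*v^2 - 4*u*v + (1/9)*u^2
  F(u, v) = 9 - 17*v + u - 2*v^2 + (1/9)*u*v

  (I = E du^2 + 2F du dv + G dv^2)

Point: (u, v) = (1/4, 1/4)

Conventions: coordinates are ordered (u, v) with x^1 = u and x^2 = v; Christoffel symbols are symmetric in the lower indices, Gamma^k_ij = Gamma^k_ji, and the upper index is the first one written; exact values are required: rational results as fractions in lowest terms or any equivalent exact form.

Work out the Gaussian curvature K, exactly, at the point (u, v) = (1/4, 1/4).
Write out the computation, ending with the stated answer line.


E = 1513/144, F = 703/144, G = 505/144, EG - F^2 = 937/72 at the point
E_u = 0, E_v = 37/18, F_u = 37/36, F_v = -647/36, G_u = 19/18, G_v = -19
E_vv = 2/9, F_uv = 1/9, G_uu = 2/9
The intrinsic route: Brioschi's K = (det M1 - det M2)/(EG - F^2)^2.
M1 = [[-E_vv/2 + F_uv - G_uu/2, E_u/2, F_u - E_v/2], [F_v - G_u/2, E, F], [G_v/2, F, G]] = [[-1/9, 0, 0], [-37/2, 1513/144, 703/144], [-19/2, 703/144, 505/144]]; det M1 = -937/648
M2 = [[0, E_v/2, G_u/2], [E_v/2, E, F], [G_u/2, F, G]] = [[0, 37/36, 19/36], [37/36, 1513/144, 703/144], [19/36, 703/144, 505/144]]; det M2 = -865/648
det M1 - det M2 = -1/9; K = -1/9 / (937/72)^2 = -576/877969

Answer: K = -576/877969


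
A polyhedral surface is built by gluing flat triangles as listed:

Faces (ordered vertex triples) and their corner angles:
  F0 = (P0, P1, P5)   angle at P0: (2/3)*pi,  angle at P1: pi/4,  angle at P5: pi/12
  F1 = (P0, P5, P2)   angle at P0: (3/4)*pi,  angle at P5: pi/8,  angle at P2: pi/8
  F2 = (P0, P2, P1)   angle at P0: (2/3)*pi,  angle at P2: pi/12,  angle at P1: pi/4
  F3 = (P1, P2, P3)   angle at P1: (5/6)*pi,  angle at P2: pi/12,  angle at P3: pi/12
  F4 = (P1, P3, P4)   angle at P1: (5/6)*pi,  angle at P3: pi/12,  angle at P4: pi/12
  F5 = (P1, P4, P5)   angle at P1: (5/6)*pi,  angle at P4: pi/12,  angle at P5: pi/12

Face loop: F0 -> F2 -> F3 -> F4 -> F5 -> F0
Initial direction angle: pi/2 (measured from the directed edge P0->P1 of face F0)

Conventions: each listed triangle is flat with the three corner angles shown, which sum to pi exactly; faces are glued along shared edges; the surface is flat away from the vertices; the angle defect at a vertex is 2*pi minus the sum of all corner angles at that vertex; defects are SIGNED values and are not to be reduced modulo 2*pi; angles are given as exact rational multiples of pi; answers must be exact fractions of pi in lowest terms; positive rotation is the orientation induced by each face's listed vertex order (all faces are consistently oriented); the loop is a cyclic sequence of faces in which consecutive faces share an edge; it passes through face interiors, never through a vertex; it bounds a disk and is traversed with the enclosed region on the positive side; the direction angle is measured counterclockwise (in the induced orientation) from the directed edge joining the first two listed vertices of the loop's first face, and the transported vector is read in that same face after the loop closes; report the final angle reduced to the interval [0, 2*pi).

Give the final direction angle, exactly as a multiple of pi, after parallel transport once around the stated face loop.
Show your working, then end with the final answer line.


enclosed vertex P1: corner angles sum to 3*pi, defect = 2*pi - 3*pi = -pi
final direction = starting direction + enclosed defect total, reduced mod 2*pi (induced orientation)
final angle = pi/2 - pi = (3/2)*pi (mod 2*pi)

Answer: final direction angle = (3/2)*pi


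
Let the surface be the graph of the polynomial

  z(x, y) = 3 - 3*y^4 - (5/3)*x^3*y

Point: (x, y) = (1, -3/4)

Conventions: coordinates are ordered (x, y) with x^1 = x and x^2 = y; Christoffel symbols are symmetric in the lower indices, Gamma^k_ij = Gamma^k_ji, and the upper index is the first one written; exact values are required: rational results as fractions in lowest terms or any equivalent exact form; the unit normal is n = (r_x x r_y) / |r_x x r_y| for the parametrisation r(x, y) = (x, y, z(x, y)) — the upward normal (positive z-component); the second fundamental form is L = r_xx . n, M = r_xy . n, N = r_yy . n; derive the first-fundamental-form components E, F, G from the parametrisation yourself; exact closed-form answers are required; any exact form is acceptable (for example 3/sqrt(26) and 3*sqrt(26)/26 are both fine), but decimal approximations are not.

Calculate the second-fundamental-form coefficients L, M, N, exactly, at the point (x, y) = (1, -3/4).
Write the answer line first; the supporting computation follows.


Answer: L = 360*sqrt(61273)/61273, M = -240*sqrt(61273)/61273, N = -972*sqrt(61273)/61273

z_x = 15/4, z_y = 163/48, z_xx = 15/2, z_xy = -5, z_yy = -81/4
E = 241/16, F = 815/64, G = 28873/2304; answer radicand W^2 = 61273/2304
unnormalised second-form numerators: l = 15/2, m = -5, n = -81/4; L = l/sqrt(61273/2304), and similarly M = m/sqrt(W^2), N = n/sqrt(W^2)


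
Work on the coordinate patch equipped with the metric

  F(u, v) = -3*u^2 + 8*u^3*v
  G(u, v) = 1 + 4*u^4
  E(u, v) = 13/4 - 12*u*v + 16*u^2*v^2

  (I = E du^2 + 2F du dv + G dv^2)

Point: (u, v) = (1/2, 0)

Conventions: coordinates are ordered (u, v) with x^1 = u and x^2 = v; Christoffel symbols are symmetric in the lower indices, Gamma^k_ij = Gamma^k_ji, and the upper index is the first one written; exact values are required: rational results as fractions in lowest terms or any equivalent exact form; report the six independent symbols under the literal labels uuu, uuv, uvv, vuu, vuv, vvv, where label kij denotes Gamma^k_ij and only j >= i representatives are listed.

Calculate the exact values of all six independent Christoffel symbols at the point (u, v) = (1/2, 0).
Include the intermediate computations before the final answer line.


E = 13/4, F = -3/4, G = 5/4 at the point
E_u = 0, E_v = -6, F_u = -3, F_v = 1, G_u = 2, G_v = 0
EG - F^2 = 7/2;  g^inv = (2/7) * [[5/4, 3/4], [3/4, 13/4]]
first-kind symbols [ij,l] = (1/2)(d_i g_jl + d_j g_il - d_l g_ij): [uu,u] = E_u/2 = 0, [uu,v] = F_u - E_v/2 = 0, [uv,u] = E_v/2 = -3, [uv,v] = G_u/2 = 1, [vv,u] = F_v - G_u/2 = 0, [vv,v] = G_v/2 = 0
Gamma^u_ij = (G*[ij,u] - F*[ij,v])/(EG - F^2), Gamma^v_ij = (E*[ij,v] - F*[ij,u])/(EG - F^2)

Answer: Gamma_uuu = 0, Gamma_uuv = -6/7, Gamma_uvv = 0, Gamma_vuu = 0, Gamma_vuv = 2/7, Gamma_vvv = 0


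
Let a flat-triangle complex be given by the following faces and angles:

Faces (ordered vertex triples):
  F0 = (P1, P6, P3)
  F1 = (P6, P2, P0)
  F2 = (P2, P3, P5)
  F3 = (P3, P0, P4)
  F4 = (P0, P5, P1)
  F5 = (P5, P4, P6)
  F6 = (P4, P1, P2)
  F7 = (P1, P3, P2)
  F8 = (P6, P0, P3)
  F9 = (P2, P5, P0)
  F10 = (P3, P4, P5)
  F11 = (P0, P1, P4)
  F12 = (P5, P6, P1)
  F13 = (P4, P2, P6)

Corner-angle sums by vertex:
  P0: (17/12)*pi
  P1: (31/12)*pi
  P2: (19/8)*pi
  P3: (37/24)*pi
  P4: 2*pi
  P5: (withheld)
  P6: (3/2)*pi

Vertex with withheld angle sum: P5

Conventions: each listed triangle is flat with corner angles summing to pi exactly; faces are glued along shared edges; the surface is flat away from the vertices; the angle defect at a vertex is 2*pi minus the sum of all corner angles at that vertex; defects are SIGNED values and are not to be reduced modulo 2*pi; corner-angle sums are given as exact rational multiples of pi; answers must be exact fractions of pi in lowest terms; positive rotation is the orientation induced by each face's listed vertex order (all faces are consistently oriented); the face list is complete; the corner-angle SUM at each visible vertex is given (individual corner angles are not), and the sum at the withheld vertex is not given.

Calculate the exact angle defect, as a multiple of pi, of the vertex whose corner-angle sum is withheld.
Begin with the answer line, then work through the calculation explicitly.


Answer: defect(P5) = (-7/12)*pi

V = 7, E = 21, F = 14; chi = V - E + F = 0
Gauss-Bonnet: total defect = 2*pi*chi = 0; visible defects sum to (7/12)*pi


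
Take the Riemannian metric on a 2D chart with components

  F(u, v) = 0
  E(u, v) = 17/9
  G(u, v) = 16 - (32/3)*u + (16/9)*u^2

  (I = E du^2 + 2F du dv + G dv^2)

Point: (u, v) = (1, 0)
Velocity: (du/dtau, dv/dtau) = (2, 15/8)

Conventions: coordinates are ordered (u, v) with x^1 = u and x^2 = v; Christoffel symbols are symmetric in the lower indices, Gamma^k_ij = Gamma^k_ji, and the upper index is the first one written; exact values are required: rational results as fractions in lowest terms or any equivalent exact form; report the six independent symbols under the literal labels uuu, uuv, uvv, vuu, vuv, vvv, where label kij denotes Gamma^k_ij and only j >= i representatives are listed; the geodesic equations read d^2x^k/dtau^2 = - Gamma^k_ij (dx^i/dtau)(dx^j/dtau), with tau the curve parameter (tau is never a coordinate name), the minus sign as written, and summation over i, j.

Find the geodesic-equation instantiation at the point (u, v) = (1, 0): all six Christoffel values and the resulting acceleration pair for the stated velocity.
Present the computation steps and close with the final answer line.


E = 17/9, F = 0, G = 64/9 at the point
E_u = 0, E_v = 0, F_u = 0, F_v = 0, G_u = -64/9, G_v = 0
EG - F^2 = 1088/81;  g^inv = (81/1088) * [[64/9, 0], [0, 17/9]]
first-kind symbols [ij,l] = (1/2)(d_i g_jl + d_j g_il - d_l g_ij): [uu,u] = E_u/2 = 0, [uu,v] = F_u - E_v/2 = 0, [uv,u] = E_v/2 = 0, [uv,v] = G_u/2 = -32/9, [vv,u] = F_v - G_u/2 = 32/9, [vv,v] = G_v/2 = 0
Gamma^u_ij = (G*[ij,u] - F*[ij,v])/(EG - F^2), Gamma^v_ij = (E*[ij,v] - F*[ij,u])/(EG - F^2)
Gamma_uuu = 0, Gamma_uuv = 0, Gamma_uvv = 32/17, Gamma_vuu = 0, Gamma_vuv = -1/2, Gamma_vvv = 0
d^2u/dtau^2 = -(Gamma_uuu*(2)^2 + 2*Gamma_uuv*(2)*(15/8) + Gamma_uvv*(15/8)^2) = -225/34
d^2v/dtau^2 = -(Gamma_vuu*(2)^2 + 2*Gamma_vuv*(2)*(15/8) + Gamma_vvv*(15/8)^2) = 15/4

Answer: Gamma_uuu = 0, Gamma_uuv = 0, Gamma_uvv = 32/17, Gamma_vuu = 0, Gamma_vuv = -1/2, Gamma_vvv = 0; accelerations (d^2u/dtau^2, d^2v/dtau^2) = (-225/34, 15/4)


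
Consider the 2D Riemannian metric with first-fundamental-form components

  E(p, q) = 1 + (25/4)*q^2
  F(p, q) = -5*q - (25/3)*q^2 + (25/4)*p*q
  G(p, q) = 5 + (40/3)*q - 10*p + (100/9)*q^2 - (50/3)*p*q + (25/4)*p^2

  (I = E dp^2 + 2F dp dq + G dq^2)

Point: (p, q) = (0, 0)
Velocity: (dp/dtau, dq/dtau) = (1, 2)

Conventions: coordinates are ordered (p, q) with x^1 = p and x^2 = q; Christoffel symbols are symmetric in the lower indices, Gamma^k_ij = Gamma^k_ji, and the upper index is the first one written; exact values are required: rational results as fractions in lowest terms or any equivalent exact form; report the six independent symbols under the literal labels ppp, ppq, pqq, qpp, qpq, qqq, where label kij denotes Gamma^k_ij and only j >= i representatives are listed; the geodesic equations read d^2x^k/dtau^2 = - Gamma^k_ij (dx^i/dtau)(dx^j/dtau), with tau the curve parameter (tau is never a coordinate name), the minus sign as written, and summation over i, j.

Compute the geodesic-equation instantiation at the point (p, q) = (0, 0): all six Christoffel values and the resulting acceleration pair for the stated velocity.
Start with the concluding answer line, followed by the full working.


Answer: Gamma_ppp = 0, Gamma_ppq = 0, Gamma_pqq = 0, Gamma_qpp = 0, Gamma_qpq = -1, Gamma_qqq = 4/3; accelerations (d^2p/dtau^2, d^2q/dtau^2) = (0, -4/3)

E = 1, F = 0, G = 5 at the point
E_p = 0, E_q = 0, F_p = 0, F_q = -5, G_p = -10, G_q = 40/3
EG - F^2 = 5;  g^inv = (1/5) * [[5, 0], [0, 1]]
first-kind symbols [ij,l] = (1/2)(d_i g_jl + d_j g_il - d_l g_ij): [pp,p] = E_p/2 = 0, [pp,q] = F_p - E_q/2 = 0, [pq,p] = E_q/2 = 0, [pq,q] = G_p/2 = -5, [qq,p] = F_q - G_p/2 = 0, [qq,q] = G_q/2 = 20/3
Gamma^p_ij = (G*[ij,p] - F*[ij,q])/(EG - F^2), Gamma^q_ij = (E*[ij,q] - F*[ij,p])/(EG - F^2)
Gamma_ppp = 0, Gamma_ppq = 0, Gamma_pqq = 0, Gamma_qpp = 0, Gamma_qpq = -1, Gamma_qqq = 4/3
d^2p/dtau^2 = -(Gamma_ppp*(1)^2 + 2*Gamma_ppq*(1)*(2) + Gamma_pqq*(2)^2) = 0
d^2q/dtau^2 = -(Gamma_qpp*(1)^2 + 2*Gamma_qpq*(1)*(2) + Gamma_qqq*(2)^2) = -4/3
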